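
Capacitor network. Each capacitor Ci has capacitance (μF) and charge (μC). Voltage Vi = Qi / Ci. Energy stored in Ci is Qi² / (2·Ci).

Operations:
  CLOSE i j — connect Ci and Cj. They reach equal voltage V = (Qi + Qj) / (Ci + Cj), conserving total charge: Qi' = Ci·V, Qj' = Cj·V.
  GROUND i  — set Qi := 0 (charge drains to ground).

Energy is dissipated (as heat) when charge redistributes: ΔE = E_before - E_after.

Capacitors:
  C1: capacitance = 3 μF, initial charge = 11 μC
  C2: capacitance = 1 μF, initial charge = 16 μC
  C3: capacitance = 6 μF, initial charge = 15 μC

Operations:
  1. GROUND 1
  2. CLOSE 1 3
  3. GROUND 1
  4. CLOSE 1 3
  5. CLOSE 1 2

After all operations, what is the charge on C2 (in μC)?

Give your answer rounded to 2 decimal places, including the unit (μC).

Answer: 4.83 μC

Derivation:
Initial: C1(3μF, Q=11μC, V=3.67V), C2(1μF, Q=16μC, V=16.00V), C3(6μF, Q=15μC, V=2.50V)
Op 1: GROUND 1: Q1=0; energy lost=20.167
Op 2: CLOSE 1-3: Q_total=15.00, C_total=9.00, V=1.67; Q1=5.00, Q3=10.00; dissipated=6.250
Op 3: GROUND 1: Q1=0; energy lost=4.167
Op 4: CLOSE 1-3: Q_total=10.00, C_total=9.00, V=1.11; Q1=3.33, Q3=6.67; dissipated=2.778
Op 5: CLOSE 1-2: Q_total=19.33, C_total=4.00, V=4.83; Q1=14.50, Q2=4.83; dissipated=83.130
Final charges: Q1=14.50, Q2=4.83, Q3=6.67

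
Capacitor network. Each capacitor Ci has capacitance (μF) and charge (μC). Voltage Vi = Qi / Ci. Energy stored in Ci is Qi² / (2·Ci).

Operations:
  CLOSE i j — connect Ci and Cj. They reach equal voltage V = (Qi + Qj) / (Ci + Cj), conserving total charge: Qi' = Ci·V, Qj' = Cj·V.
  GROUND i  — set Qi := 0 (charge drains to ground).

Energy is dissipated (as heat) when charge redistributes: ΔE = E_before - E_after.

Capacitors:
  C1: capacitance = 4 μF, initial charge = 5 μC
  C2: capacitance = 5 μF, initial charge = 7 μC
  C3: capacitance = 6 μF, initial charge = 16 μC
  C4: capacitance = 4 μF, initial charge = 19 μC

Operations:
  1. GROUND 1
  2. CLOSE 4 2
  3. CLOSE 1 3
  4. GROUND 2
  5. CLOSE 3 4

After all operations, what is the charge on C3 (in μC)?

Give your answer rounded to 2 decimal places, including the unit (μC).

Initial: C1(4μF, Q=5μC, V=1.25V), C2(5μF, Q=7μC, V=1.40V), C3(6μF, Q=16μC, V=2.67V), C4(4μF, Q=19μC, V=4.75V)
Op 1: GROUND 1: Q1=0; energy lost=3.125
Op 2: CLOSE 4-2: Q_total=26.00, C_total=9.00, V=2.89; Q4=11.56, Q2=14.44; dissipated=12.469
Op 3: CLOSE 1-3: Q_total=16.00, C_total=10.00, V=1.60; Q1=6.40, Q3=9.60; dissipated=8.533
Op 4: GROUND 2: Q2=0; energy lost=20.864
Op 5: CLOSE 3-4: Q_total=21.16, C_total=10.00, V=2.12; Q3=12.69, Q4=8.46; dissipated=1.993
Final charges: Q1=6.40, Q2=0.00, Q3=12.69, Q4=8.46

Answer: 12.69 μC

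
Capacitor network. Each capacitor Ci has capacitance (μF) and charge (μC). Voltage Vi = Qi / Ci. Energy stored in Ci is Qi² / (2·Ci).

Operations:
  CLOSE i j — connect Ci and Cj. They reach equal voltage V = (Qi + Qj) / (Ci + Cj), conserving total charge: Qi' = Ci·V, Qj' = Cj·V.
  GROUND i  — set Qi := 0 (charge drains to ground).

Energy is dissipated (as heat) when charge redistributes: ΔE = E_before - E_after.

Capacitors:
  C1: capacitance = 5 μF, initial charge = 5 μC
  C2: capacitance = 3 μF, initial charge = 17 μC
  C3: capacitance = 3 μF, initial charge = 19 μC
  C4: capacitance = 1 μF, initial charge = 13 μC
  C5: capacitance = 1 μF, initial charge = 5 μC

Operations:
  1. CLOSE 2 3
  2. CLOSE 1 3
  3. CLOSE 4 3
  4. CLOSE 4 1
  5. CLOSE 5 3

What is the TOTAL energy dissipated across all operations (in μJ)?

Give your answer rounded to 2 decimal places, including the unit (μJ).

Initial: C1(5μF, Q=5μC, V=1.00V), C2(3μF, Q=17μC, V=5.67V), C3(3μF, Q=19μC, V=6.33V), C4(1μF, Q=13μC, V=13.00V), C5(1μF, Q=5μC, V=5.00V)
Op 1: CLOSE 2-3: Q_total=36.00, C_total=6.00, V=6.00; Q2=18.00, Q3=18.00; dissipated=0.333
Op 2: CLOSE 1-3: Q_total=23.00, C_total=8.00, V=2.88; Q1=14.38, Q3=8.62; dissipated=23.438
Op 3: CLOSE 4-3: Q_total=21.62, C_total=4.00, V=5.41; Q4=5.41, Q3=16.22; dissipated=38.443
Op 4: CLOSE 4-1: Q_total=19.78, C_total=6.00, V=3.30; Q4=3.30, Q1=16.48; dissipated=2.670
Op 5: CLOSE 5-3: Q_total=21.22, C_total=4.00, V=5.30; Q5=5.30, Q3=15.91; dissipated=0.062
Total dissipated: 64.946 μJ

Answer: 64.95 μJ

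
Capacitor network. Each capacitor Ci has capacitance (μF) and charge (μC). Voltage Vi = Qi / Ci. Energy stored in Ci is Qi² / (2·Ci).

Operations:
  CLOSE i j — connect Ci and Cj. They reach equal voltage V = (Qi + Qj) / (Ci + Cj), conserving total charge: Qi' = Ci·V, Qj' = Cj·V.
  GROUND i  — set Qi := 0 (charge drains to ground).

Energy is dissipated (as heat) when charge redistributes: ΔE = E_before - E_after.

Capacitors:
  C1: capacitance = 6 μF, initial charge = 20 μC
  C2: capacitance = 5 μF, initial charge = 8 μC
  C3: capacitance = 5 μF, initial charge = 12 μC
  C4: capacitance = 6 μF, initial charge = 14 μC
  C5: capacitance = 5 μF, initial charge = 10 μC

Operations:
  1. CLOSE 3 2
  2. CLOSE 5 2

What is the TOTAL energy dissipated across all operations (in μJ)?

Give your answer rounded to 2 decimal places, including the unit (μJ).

Initial: C1(6μF, Q=20μC, V=3.33V), C2(5μF, Q=8μC, V=1.60V), C3(5μF, Q=12μC, V=2.40V), C4(6μF, Q=14μC, V=2.33V), C5(5μF, Q=10μC, V=2.00V)
Op 1: CLOSE 3-2: Q_total=20.00, C_total=10.00, V=2.00; Q3=10.00, Q2=10.00; dissipated=0.800
Op 2: CLOSE 5-2: Q_total=20.00, C_total=10.00, V=2.00; Q5=10.00, Q2=10.00; dissipated=0.000
Total dissipated: 0.800 μJ

Answer: 0.80 μJ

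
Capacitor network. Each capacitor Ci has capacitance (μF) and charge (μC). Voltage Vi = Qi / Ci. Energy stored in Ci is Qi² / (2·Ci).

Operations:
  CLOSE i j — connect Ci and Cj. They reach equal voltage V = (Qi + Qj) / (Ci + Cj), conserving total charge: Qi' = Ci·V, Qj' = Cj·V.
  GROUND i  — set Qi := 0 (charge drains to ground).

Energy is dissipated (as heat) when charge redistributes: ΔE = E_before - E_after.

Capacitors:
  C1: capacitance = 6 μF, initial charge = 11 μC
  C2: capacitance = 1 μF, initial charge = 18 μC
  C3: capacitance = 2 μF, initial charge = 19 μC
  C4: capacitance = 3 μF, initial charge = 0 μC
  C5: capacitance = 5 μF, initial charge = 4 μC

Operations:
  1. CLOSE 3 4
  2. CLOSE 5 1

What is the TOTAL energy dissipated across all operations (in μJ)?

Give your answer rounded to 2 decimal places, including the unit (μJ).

Initial: C1(6μF, Q=11μC, V=1.83V), C2(1μF, Q=18μC, V=18.00V), C3(2μF, Q=19μC, V=9.50V), C4(3μF, Q=0μC, V=0.00V), C5(5μF, Q=4μC, V=0.80V)
Op 1: CLOSE 3-4: Q_total=19.00, C_total=5.00, V=3.80; Q3=7.60, Q4=11.40; dissipated=54.150
Op 2: CLOSE 5-1: Q_total=15.00, C_total=11.00, V=1.36; Q5=6.82, Q1=8.18; dissipated=1.456
Total dissipated: 55.606 μJ

Answer: 55.61 μJ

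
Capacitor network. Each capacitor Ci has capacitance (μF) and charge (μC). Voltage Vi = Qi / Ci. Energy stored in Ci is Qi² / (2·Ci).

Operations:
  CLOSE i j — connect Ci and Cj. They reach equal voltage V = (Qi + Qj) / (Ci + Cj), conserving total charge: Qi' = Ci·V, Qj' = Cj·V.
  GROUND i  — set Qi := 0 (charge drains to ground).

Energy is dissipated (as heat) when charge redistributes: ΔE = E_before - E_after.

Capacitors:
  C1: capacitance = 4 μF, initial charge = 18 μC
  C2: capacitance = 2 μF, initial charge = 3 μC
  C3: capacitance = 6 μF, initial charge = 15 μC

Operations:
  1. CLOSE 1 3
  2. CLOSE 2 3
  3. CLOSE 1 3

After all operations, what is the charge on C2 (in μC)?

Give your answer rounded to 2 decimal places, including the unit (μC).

Answer: 5.70 μC

Derivation:
Initial: C1(4μF, Q=18μC, V=4.50V), C2(2μF, Q=3μC, V=1.50V), C3(6μF, Q=15μC, V=2.50V)
Op 1: CLOSE 1-3: Q_total=33.00, C_total=10.00, V=3.30; Q1=13.20, Q3=19.80; dissipated=4.800
Op 2: CLOSE 2-3: Q_total=22.80, C_total=8.00, V=2.85; Q2=5.70, Q3=17.10; dissipated=2.430
Op 3: CLOSE 1-3: Q_total=30.30, C_total=10.00, V=3.03; Q1=12.12, Q3=18.18; dissipated=0.243
Final charges: Q1=12.12, Q2=5.70, Q3=18.18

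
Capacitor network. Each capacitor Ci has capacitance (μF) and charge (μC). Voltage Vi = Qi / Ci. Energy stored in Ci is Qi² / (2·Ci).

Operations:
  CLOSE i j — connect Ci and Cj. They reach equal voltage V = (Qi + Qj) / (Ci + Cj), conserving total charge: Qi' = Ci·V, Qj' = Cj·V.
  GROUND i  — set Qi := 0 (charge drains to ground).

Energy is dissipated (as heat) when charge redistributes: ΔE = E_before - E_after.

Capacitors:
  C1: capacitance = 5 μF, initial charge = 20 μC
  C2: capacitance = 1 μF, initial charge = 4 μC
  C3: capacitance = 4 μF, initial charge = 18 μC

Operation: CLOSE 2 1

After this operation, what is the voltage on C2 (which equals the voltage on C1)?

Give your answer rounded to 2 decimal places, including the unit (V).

Answer: 4.00 V

Derivation:
Initial: C1(5μF, Q=20μC, V=4.00V), C2(1μF, Q=4μC, V=4.00V), C3(4μF, Q=18μC, V=4.50V)
Op 1: CLOSE 2-1: Q_total=24.00, C_total=6.00, V=4.00; Q2=4.00, Q1=20.00; dissipated=0.000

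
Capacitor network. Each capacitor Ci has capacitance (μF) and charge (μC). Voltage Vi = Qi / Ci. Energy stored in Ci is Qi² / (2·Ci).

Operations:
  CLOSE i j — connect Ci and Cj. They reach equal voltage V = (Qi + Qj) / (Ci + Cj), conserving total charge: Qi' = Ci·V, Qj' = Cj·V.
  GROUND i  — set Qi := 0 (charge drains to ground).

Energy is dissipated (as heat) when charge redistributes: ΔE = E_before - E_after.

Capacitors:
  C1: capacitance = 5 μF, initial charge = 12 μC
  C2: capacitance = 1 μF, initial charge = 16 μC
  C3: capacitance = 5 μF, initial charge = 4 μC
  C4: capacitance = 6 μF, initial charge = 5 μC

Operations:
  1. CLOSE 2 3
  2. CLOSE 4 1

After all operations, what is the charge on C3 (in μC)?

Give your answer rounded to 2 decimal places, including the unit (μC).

Answer: 16.67 μC

Derivation:
Initial: C1(5μF, Q=12μC, V=2.40V), C2(1μF, Q=16μC, V=16.00V), C3(5μF, Q=4μC, V=0.80V), C4(6μF, Q=5μC, V=0.83V)
Op 1: CLOSE 2-3: Q_total=20.00, C_total=6.00, V=3.33; Q2=3.33, Q3=16.67; dissipated=96.267
Op 2: CLOSE 4-1: Q_total=17.00, C_total=11.00, V=1.55; Q4=9.27, Q1=7.73; dissipated=3.347
Final charges: Q1=7.73, Q2=3.33, Q3=16.67, Q4=9.27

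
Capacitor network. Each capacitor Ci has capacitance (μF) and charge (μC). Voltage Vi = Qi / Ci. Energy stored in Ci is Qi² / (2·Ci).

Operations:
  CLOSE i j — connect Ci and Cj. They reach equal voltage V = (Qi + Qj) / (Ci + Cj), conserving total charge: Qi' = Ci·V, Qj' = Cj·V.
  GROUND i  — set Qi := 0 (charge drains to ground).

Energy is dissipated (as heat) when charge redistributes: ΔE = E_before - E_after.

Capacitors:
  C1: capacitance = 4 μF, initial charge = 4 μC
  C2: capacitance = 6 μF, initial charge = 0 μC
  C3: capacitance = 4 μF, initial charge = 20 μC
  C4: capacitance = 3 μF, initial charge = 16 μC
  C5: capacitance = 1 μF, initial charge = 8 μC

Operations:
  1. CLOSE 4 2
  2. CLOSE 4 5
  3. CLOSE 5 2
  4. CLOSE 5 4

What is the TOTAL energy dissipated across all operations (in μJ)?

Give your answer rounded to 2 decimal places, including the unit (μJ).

Initial: C1(4μF, Q=4μC, V=1.00V), C2(6μF, Q=0μC, V=0.00V), C3(4μF, Q=20μC, V=5.00V), C4(3μF, Q=16μC, V=5.33V), C5(1μF, Q=8μC, V=8.00V)
Op 1: CLOSE 4-2: Q_total=16.00, C_total=9.00, V=1.78; Q4=5.33, Q2=10.67; dissipated=28.444
Op 2: CLOSE 4-5: Q_total=13.33, C_total=4.00, V=3.33; Q4=10.00, Q5=3.33; dissipated=14.519
Op 3: CLOSE 5-2: Q_total=14.00, C_total=7.00, V=2.00; Q5=2.00, Q2=12.00; dissipated=1.037
Op 4: CLOSE 5-4: Q_total=12.00, C_total=4.00, V=3.00; Q5=3.00, Q4=9.00; dissipated=0.667
Total dissipated: 44.667 μJ

Answer: 44.67 μJ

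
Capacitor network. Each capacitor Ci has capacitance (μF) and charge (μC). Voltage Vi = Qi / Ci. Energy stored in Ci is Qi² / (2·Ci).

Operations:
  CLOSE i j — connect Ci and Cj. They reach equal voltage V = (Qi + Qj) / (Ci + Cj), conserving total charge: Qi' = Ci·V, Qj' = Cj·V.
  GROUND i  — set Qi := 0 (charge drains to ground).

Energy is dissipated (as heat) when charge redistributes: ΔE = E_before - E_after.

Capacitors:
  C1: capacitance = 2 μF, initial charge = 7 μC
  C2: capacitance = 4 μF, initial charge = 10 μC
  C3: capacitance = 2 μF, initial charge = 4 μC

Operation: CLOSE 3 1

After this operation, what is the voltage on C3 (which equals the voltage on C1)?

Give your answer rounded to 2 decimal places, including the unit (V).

Answer: 2.75 V

Derivation:
Initial: C1(2μF, Q=7μC, V=3.50V), C2(4μF, Q=10μC, V=2.50V), C3(2μF, Q=4μC, V=2.00V)
Op 1: CLOSE 3-1: Q_total=11.00, C_total=4.00, V=2.75; Q3=5.50, Q1=5.50; dissipated=1.125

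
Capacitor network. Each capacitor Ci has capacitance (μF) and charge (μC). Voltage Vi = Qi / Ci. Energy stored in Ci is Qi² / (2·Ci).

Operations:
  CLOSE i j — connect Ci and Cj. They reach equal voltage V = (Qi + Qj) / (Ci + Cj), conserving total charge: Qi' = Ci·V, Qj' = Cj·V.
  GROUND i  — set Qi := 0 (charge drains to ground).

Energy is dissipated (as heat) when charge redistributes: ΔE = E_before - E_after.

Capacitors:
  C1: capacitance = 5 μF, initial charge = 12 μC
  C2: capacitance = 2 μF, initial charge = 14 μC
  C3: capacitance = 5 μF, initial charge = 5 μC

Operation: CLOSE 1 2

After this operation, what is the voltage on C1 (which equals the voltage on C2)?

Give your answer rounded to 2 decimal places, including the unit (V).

Answer: 3.71 V

Derivation:
Initial: C1(5μF, Q=12μC, V=2.40V), C2(2μF, Q=14μC, V=7.00V), C3(5μF, Q=5μC, V=1.00V)
Op 1: CLOSE 1-2: Q_total=26.00, C_total=7.00, V=3.71; Q1=18.57, Q2=7.43; dissipated=15.114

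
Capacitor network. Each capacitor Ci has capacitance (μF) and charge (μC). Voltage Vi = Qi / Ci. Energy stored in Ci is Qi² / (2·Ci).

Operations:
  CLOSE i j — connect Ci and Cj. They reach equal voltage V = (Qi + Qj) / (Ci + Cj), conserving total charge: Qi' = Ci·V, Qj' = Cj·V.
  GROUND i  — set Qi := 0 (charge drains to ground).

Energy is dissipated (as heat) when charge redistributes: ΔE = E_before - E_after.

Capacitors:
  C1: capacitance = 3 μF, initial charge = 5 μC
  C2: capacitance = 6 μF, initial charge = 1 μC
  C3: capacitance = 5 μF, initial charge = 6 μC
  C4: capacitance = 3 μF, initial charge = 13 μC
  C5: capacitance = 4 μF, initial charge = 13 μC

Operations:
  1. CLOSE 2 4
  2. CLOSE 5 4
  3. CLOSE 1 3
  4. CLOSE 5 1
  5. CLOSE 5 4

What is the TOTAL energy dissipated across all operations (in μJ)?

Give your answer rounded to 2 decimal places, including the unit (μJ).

Answer: 21.37 μJ

Derivation:
Initial: C1(3μF, Q=5μC, V=1.67V), C2(6μF, Q=1μC, V=0.17V), C3(5μF, Q=6μC, V=1.20V), C4(3μF, Q=13μC, V=4.33V), C5(4μF, Q=13μC, V=3.25V)
Op 1: CLOSE 2-4: Q_total=14.00, C_total=9.00, V=1.56; Q2=9.33, Q4=4.67; dissipated=17.361
Op 2: CLOSE 5-4: Q_total=17.67, C_total=7.00, V=2.52; Q5=10.10, Q4=7.57; dissipated=2.461
Op 3: CLOSE 1-3: Q_total=11.00, C_total=8.00, V=1.38; Q1=4.12, Q3=6.88; dissipated=0.204
Op 4: CLOSE 5-1: Q_total=14.22, C_total=7.00, V=2.03; Q5=8.13, Q1=6.09; dissipated=1.131
Op 5: CLOSE 5-4: Q_total=15.70, C_total=7.00, V=2.24; Q5=8.97, Q4=6.73; dissipated=0.208
Total dissipated: 21.365 μJ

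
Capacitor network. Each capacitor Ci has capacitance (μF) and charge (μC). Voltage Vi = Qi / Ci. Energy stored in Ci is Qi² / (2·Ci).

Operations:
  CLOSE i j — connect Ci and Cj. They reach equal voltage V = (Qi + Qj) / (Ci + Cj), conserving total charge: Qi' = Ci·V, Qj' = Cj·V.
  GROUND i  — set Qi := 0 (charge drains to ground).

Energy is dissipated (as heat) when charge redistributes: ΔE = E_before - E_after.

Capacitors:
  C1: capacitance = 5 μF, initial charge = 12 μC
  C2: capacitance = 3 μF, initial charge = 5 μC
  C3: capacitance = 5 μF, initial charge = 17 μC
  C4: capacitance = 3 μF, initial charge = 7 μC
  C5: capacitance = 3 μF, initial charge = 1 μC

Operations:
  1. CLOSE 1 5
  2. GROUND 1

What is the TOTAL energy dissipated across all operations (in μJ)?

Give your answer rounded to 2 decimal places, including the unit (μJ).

Answer: 10.61 μJ

Derivation:
Initial: C1(5μF, Q=12μC, V=2.40V), C2(3μF, Q=5μC, V=1.67V), C3(5μF, Q=17μC, V=3.40V), C4(3μF, Q=7μC, V=2.33V), C5(3μF, Q=1μC, V=0.33V)
Op 1: CLOSE 1-5: Q_total=13.00, C_total=8.00, V=1.62; Q1=8.12, Q5=4.88; dissipated=4.004
Op 2: GROUND 1: Q1=0; energy lost=6.602
Total dissipated: 10.606 μJ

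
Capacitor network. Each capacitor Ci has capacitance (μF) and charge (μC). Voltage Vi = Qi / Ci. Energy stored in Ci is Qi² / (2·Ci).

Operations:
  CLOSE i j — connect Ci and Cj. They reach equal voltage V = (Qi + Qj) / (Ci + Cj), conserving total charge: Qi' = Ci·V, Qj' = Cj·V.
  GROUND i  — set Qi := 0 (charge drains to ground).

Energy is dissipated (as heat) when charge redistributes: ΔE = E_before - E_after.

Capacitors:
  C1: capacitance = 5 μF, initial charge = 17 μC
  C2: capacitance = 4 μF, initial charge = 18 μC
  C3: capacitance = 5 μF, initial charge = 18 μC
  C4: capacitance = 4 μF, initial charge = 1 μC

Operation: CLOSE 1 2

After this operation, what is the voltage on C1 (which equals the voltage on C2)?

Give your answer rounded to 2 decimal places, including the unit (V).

Answer: 3.89 V

Derivation:
Initial: C1(5μF, Q=17μC, V=3.40V), C2(4μF, Q=18μC, V=4.50V), C3(5μF, Q=18μC, V=3.60V), C4(4μF, Q=1μC, V=0.25V)
Op 1: CLOSE 1-2: Q_total=35.00, C_total=9.00, V=3.89; Q1=19.44, Q2=15.56; dissipated=1.344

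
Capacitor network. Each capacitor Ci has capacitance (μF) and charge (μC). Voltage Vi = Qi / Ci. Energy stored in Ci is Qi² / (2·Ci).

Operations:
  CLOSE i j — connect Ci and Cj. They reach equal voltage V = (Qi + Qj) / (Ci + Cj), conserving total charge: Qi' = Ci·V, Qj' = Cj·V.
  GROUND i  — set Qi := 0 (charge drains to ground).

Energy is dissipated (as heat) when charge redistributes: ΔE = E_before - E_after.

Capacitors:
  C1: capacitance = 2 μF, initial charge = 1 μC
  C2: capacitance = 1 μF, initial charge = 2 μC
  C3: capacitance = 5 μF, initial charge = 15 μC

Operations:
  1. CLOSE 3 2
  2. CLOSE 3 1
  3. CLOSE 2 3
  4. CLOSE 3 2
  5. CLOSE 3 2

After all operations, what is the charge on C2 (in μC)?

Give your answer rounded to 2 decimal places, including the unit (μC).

Initial: C1(2μF, Q=1μC, V=0.50V), C2(1μF, Q=2μC, V=2.00V), C3(5μF, Q=15μC, V=3.00V)
Op 1: CLOSE 3-2: Q_total=17.00, C_total=6.00, V=2.83; Q3=14.17, Q2=2.83; dissipated=0.417
Op 2: CLOSE 3-1: Q_total=15.17, C_total=7.00, V=2.17; Q3=10.83, Q1=4.33; dissipated=3.889
Op 3: CLOSE 2-3: Q_total=13.67, C_total=6.00, V=2.28; Q2=2.28, Q3=11.39; dissipated=0.185
Op 4: CLOSE 3-2: Q_total=13.67, C_total=6.00, V=2.28; Q3=11.39, Q2=2.28; dissipated=0.000
Op 5: CLOSE 3-2: Q_total=13.67, C_total=6.00, V=2.28; Q3=11.39, Q2=2.28; dissipated=0.000
Final charges: Q1=4.33, Q2=2.28, Q3=11.39

Answer: 2.28 μC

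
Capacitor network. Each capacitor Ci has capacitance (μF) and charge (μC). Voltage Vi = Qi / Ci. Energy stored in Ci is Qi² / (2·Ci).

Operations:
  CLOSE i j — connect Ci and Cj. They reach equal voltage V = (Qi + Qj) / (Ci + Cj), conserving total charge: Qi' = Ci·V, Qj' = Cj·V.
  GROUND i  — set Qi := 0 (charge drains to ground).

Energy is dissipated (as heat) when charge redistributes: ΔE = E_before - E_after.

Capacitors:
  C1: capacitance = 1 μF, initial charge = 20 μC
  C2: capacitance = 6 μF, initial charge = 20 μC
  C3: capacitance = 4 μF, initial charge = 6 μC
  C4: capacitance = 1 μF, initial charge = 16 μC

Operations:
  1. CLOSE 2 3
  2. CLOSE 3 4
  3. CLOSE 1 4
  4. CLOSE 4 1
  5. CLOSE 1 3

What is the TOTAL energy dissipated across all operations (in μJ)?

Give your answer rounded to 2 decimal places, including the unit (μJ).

Answer: 151.69 μJ

Derivation:
Initial: C1(1μF, Q=20μC, V=20.00V), C2(6μF, Q=20μC, V=3.33V), C3(4μF, Q=6μC, V=1.50V), C4(1μF, Q=16μC, V=16.00V)
Op 1: CLOSE 2-3: Q_total=26.00, C_total=10.00, V=2.60; Q2=15.60, Q3=10.40; dissipated=4.033
Op 2: CLOSE 3-4: Q_total=26.40, C_total=5.00, V=5.28; Q3=21.12, Q4=5.28; dissipated=71.824
Op 3: CLOSE 1-4: Q_total=25.28, C_total=2.00, V=12.64; Q1=12.64, Q4=12.64; dissipated=54.170
Op 4: CLOSE 4-1: Q_total=25.28, C_total=2.00, V=12.64; Q4=12.64, Q1=12.64; dissipated=0.000
Op 5: CLOSE 1-3: Q_total=33.76, C_total=5.00, V=6.75; Q1=6.75, Q3=27.01; dissipated=21.668
Total dissipated: 151.695 μJ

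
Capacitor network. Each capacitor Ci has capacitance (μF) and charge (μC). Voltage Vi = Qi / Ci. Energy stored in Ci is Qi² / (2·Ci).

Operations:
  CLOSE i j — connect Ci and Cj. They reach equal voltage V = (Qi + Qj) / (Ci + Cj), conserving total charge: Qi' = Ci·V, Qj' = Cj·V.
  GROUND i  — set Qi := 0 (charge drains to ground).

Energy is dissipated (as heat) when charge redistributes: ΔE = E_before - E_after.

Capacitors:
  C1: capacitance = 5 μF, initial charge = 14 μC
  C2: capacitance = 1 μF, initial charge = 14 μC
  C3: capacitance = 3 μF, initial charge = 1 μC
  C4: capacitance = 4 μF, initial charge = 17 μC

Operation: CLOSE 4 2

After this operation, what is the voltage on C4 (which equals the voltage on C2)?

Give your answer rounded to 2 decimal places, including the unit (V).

Initial: C1(5μF, Q=14μC, V=2.80V), C2(1μF, Q=14μC, V=14.00V), C3(3μF, Q=1μC, V=0.33V), C4(4μF, Q=17μC, V=4.25V)
Op 1: CLOSE 4-2: Q_total=31.00, C_total=5.00, V=6.20; Q4=24.80, Q2=6.20; dissipated=38.025

Answer: 6.20 V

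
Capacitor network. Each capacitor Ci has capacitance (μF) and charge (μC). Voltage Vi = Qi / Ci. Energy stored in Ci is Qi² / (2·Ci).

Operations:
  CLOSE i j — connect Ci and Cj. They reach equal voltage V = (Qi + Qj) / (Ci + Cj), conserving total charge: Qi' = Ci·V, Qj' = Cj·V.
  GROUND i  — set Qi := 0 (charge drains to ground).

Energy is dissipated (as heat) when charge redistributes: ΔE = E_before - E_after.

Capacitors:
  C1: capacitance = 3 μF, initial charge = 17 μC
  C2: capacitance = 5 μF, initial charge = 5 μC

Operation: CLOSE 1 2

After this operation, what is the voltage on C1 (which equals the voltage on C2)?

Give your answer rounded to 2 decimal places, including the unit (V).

Answer: 2.75 V

Derivation:
Initial: C1(3μF, Q=17μC, V=5.67V), C2(5μF, Q=5μC, V=1.00V)
Op 1: CLOSE 1-2: Q_total=22.00, C_total=8.00, V=2.75; Q1=8.25, Q2=13.75; dissipated=20.417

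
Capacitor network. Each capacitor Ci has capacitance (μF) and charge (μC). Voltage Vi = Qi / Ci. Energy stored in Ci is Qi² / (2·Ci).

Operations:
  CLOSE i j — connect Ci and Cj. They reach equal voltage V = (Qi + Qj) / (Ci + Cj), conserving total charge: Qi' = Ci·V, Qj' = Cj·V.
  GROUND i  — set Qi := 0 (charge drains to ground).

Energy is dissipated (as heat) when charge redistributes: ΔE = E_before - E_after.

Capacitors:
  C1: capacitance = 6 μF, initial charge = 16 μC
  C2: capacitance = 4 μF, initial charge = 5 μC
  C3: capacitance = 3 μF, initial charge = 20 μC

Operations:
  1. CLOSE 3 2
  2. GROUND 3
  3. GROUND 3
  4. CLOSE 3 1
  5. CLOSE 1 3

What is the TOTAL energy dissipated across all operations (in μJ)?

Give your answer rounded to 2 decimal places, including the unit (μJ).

Initial: C1(6μF, Q=16μC, V=2.67V), C2(4μF, Q=5μC, V=1.25V), C3(3μF, Q=20μC, V=6.67V)
Op 1: CLOSE 3-2: Q_total=25.00, C_total=7.00, V=3.57; Q3=10.71, Q2=14.29; dissipated=25.149
Op 2: GROUND 3: Q3=0; energy lost=19.133
Op 3: GROUND 3: Q3=0; energy lost=0.000
Op 4: CLOSE 3-1: Q_total=16.00, C_total=9.00, V=1.78; Q3=5.33, Q1=10.67; dissipated=7.111
Op 5: CLOSE 1-3: Q_total=16.00, C_total=9.00, V=1.78; Q1=10.67, Q3=5.33; dissipated=0.000
Total dissipated: 51.393 μJ

Answer: 51.39 μJ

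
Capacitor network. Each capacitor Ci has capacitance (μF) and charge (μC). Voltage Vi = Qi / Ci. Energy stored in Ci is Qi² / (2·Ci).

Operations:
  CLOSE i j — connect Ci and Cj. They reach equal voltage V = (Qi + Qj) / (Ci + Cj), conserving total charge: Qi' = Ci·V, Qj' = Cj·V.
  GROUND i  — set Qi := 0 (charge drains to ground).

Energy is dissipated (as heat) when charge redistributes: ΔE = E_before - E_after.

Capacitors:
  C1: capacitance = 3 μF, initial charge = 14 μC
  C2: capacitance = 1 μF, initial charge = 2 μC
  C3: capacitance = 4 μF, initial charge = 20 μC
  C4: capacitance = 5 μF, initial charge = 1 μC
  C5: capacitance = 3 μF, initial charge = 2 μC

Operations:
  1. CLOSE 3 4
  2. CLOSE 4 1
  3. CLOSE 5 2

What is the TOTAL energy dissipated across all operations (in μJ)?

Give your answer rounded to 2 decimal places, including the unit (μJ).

Initial: C1(3μF, Q=14μC, V=4.67V), C2(1μF, Q=2μC, V=2.00V), C3(4μF, Q=20μC, V=5.00V), C4(5μF, Q=1μC, V=0.20V), C5(3μF, Q=2μC, V=0.67V)
Op 1: CLOSE 3-4: Q_total=21.00, C_total=9.00, V=2.33; Q3=9.33, Q4=11.67; dissipated=25.600
Op 2: CLOSE 4-1: Q_total=25.67, C_total=8.00, V=3.21; Q4=16.04, Q1=9.62; dissipated=5.104
Op 3: CLOSE 5-2: Q_total=4.00, C_total=4.00, V=1.00; Q5=3.00, Q2=1.00; dissipated=0.667
Total dissipated: 31.371 μJ

Answer: 31.37 μJ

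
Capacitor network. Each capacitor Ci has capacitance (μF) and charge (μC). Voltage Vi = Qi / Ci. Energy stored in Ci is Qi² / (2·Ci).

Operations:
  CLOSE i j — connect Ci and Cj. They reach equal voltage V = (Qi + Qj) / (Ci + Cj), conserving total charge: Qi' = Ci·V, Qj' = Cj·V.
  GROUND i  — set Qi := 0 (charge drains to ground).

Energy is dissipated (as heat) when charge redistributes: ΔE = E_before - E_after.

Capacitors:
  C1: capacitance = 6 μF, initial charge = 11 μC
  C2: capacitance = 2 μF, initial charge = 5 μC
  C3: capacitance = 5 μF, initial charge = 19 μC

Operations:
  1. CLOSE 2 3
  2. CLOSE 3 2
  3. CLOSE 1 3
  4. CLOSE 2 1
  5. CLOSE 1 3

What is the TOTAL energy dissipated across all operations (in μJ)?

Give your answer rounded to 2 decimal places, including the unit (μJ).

Initial: C1(6μF, Q=11μC, V=1.83V), C2(2μF, Q=5μC, V=2.50V), C3(5μF, Q=19μC, V=3.80V)
Op 1: CLOSE 2-3: Q_total=24.00, C_total=7.00, V=3.43; Q2=6.86, Q3=17.14; dissipated=1.207
Op 2: CLOSE 3-2: Q_total=24.00, C_total=7.00, V=3.43; Q3=17.14, Q2=6.86; dissipated=0.000
Op 3: CLOSE 1-3: Q_total=28.14, C_total=11.00, V=2.56; Q1=15.35, Q3=12.79; dissipated=3.470
Op 4: CLOSE 2-1: Q_total=22.21, C_total=8.00, V=2.78; Q2=5.55, Q1=16.66; dissipated=0.568
Op 5: CLOSE 1-3: Q_total=29.45, C_total=11.00, V=2.68; Q1=16.06, Q3=13.39; dissipated=0.065
Total dissipated: 5.310 μJ

Answer: 5.31 μJ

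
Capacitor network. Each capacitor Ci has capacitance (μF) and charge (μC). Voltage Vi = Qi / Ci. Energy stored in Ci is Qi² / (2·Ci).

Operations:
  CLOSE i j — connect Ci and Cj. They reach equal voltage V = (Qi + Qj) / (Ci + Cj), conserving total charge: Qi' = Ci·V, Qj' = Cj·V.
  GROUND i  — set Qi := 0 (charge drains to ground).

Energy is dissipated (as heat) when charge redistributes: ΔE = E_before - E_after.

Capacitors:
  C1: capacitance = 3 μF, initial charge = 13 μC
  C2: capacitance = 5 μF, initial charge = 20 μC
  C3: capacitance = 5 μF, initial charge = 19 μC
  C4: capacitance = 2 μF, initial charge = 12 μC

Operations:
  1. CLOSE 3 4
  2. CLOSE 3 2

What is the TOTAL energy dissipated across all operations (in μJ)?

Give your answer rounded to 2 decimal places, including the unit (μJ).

Answer: 3.69 μJ

Derivation:
Initial: C1(3μF, Q=13μC, V=4.33V), C2(5μF, Q=20μC, V=4.00V), C3(5μF, Q=19μC, V=3.80V), C4(2μF, Q=12μC, V=6.00V)
Op 1: CLOSE 3-4: Q_total=31.00, C_total=7.00, V=4.43; Q3=22.14, Q4=8.86; dissipated=3.457
Op 2: CLOSE 3-2: Q_total=42.14, C_total=10.00, V=4.21; Q3=21.07, Q2=21.07; dissipated=0.230
Total dissipated: 3.687 μJ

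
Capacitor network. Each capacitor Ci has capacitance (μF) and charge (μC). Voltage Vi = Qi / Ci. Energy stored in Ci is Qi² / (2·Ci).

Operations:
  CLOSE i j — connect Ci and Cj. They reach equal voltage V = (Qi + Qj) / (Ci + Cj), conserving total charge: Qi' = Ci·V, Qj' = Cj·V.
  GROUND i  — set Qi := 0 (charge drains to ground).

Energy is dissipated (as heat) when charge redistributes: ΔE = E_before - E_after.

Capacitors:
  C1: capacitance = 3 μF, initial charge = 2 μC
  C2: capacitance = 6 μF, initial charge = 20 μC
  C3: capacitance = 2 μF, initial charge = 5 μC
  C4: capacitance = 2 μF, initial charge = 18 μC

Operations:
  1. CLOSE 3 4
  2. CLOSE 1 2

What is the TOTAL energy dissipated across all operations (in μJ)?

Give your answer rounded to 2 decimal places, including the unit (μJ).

Answer: 28.24 μJ

Derivation:
Initial: C1(3μF, Q=2μC, V=0.67V), C2(6μF, Q=20μC, V=3.33V), C3(2μF, Q=5μC, V=2.50V), C4(2μF, Q=18μC, V=9.00V)
Op 1: CLOSE 3-4: Q_total=23.00, C_total=4.00, V=5.75; Q3=11.50, Q4=11.50; dissipated=21.125
Op 2: CLOSE 1-2: Q_total=22.00, C_total=9.00, V=2.44; Q1=7.33, Q2=14.67; dissipated=7.111
Total dissipated: 28.236 μJ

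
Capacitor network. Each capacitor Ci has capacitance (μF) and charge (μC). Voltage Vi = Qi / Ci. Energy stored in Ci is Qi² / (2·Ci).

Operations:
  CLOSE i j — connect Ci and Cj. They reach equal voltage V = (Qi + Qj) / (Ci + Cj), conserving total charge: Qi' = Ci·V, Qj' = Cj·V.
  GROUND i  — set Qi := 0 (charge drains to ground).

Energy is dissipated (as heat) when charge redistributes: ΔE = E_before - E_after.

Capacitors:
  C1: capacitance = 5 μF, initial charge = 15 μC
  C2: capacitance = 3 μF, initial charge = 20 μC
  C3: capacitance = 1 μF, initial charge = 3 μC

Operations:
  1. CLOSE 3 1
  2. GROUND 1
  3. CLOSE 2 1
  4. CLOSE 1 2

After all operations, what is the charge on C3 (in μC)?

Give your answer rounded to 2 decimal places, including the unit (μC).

Answer: 3.00 μC

Derivation:
Initial: C1(5μF, Q=15μC, V=3.00V), C2(3μF, Q=20μC, V=6.67V), C3(1μF, Q=3μC, V=3.00V)
Op 1: CLOSE 3-1: Q_total=18.00, C_total=6.00, V=3.00; Q3=3.00, Q1=15.00; dissipated=0.000
Op 2: GROUND 1: Q1=0; energy lost=22.500
Op 3: CLOSE 2-1: Q_total=20.00, C_total=8.00, V=2.50; Q2=7.50, Q1=12.50; dissipated=41.667
Op 4: CLOSE 1-2: Q_total=20.00, C_total=8.00, V=2.50; Q1=12.50, Q2=7.50; dissipated=0.000
Final charges: Q1=12.50, Q2=7.50, Q3=3.00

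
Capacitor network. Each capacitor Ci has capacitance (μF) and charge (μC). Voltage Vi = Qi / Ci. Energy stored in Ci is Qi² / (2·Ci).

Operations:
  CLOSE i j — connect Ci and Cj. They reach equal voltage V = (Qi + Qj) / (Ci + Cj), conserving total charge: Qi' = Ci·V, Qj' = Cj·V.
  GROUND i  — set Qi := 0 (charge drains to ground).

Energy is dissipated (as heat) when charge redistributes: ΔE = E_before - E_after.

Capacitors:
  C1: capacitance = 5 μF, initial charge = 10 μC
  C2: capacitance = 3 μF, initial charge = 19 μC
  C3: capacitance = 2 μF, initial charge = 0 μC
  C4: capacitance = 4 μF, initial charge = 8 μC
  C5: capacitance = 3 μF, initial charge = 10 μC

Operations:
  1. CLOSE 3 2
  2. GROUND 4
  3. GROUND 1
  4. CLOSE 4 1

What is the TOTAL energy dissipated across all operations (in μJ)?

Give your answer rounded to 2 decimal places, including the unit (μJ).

Initial: C1(5μF, Q=10μC, V=2.00V), C2(3μF, Q=19μC, V=6.33V), C3(2μF, Q=0μC, V=0.00V), C4(4μF, Q=8μC, V=2.00V), C5(3μF, Q=10μC, V=3.33V)
Op 1: CLOSE 3-2: Q_total=19.00, C_total=5.00, V=3.80; Q3=7.60, Q2=11.40; dissipated=24.067
Op 2: GROUND 4: Q4=0; energy lost=8.000
Op 3: GROUND 1: Q1=0; energy lost=10.000
Op 4: CLOSE 4-1: Q_total=0.00, C_total=9.00, V=0.00; Q4=0.00, Q1=0.00; dissipated=0.000
Total dissipated: 42.067 μJ

Answer: 42.07 μJ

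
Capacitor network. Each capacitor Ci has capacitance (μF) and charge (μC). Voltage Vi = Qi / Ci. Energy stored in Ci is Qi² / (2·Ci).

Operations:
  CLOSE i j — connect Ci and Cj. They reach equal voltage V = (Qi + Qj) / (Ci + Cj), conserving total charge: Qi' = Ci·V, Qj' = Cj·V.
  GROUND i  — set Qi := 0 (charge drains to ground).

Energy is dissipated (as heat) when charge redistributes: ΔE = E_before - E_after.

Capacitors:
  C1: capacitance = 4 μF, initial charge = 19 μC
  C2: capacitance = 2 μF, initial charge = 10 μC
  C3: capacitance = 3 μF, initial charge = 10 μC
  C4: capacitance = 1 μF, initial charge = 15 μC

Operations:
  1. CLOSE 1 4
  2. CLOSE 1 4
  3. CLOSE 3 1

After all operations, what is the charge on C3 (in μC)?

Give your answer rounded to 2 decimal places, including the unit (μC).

Initial: C1(4μF, Q=19μC, V=4.75V), C2(2μF, Q=10μC, V=5.00V), C3(3μF, Q=10μC, V=3.33V), C4(1μF, Q=15μC, V=15.00V)
Op 1: CLOSE 1-4: Q_total=34.00, C_total=5.00, V=6.80; Q1=27.20, Q4=6.80; dissipated=42.025
Op 2: CLOSE 1-4: Q_total=34.00, C_total=5.00, V=6.80; Q1=27.20, Q4=6.80; dissipated=0.000
Op 3: CLOSE 3-1: Q_total=37.20, C_total=7.00, V=5.31; Q3=15.94, Q1=21.26; dissipated=10.301
Final charges: Q1=21.26, Q2=10.00, Q3=15.94, Q4=6.80

Answer: 15.94 μC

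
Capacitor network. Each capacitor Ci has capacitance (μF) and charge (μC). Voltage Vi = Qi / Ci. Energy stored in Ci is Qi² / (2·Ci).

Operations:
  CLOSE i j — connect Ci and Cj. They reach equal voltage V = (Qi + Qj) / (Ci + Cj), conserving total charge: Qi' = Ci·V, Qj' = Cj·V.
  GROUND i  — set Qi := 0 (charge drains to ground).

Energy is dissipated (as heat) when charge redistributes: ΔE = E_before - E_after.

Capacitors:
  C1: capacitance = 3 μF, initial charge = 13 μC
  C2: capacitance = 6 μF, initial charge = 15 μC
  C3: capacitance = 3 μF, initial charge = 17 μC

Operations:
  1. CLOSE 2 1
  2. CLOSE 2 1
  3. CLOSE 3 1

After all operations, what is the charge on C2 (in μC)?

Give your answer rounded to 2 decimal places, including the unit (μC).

Answer: 18.67 μC

Derivation:
Initial: C1(3μF, Q=13μC, V=4.33V), C2(6μF, Q=15μC, V=2.50V), C3(3μF, Q=17μC, V=5.67V)
Op 1: CLOSE 2-1: Q_total=28.00, C_total=9.00, V=3.11; Q2=18.67, Q1=9.33; dissipated=3.361
Op 2: CLOSE 2-1: Q_total=28.00, C_total=9.00, V=3.11; Q2=18.67, Q1=9.33; dissipated=0.000
Op 3: CLOSE 3-1: Q_total=26.33, C_total=6.00, V=4.39; Q3=13.17, Q1=13.17; dissipated=4.898
Final charges: Q1=13.17, Q2=18.67, Q3=13.17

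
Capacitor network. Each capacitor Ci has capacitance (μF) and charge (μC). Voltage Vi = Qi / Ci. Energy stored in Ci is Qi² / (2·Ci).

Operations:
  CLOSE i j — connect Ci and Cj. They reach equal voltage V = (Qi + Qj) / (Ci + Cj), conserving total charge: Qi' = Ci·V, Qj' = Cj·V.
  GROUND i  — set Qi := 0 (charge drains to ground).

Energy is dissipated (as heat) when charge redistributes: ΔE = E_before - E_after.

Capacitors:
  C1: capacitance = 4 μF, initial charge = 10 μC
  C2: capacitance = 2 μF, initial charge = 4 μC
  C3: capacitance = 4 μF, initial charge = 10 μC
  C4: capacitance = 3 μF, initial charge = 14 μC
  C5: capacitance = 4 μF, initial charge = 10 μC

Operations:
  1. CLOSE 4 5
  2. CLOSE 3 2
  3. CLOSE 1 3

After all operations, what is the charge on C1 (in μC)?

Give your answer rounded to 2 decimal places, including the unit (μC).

Initial: C1(4μF, Q=10μC, V=2.50V), C2(2μF, Q=4μC, V=2.00V), C3(4μF, Q=10μC, V=2.50V), C4(3μF, Q=14μC, V=4.67V), C5(4μF, Q=10μC, V=2.50V)
Op 1: CLOSE 4-5: Q_total=24.00, C_total=7.00, V=3.43; Q4=10.29, Q5=13.71; dissipated=4.024
Op 2: CLOSE 3-2: Q_total=14.00, C_total=6.00, V=2.33; Q3=9.33, Q2=4.67; dissipated=0.167
Op 3: CLOSE 1-3: Q_total=19.33, C_total=8.00, V=2.42; Q1=9.67, Q3=9.67; dissipated=0.028
Final charges: Q1=9.67, Q2=4.67, Q3=9.67, Q4=10.29, Q5=13.71

Answer: 9.67 μC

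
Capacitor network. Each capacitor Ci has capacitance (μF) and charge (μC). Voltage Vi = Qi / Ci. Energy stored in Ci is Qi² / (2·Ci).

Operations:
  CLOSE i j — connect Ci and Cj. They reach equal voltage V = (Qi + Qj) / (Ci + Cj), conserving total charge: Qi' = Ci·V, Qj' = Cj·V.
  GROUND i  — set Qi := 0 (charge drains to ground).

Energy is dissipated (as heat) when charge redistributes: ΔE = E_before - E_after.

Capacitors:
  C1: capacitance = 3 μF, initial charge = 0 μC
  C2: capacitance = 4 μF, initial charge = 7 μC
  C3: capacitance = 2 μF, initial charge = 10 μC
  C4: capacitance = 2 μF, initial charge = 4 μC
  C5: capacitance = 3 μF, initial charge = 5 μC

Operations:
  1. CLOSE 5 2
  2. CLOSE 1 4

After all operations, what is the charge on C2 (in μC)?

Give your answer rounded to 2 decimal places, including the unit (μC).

Initial: C1(3μF, Q=0μC, V=0.00V), C2(4μF, Q=7μC, V=1.75V), C3(2μF, Q=10μC, V=5.00V), C4(2μF, Q=4μC, V=2.00V), C5(3μF, Q=5μC, V=1.67V)
Op 1: CLOSE 5-2: Q_total=12.00, C_total=7.00, V=1.71; Q5=5.14, Q2=6.86; dissipated=0.006
Op 2: CLOSE 1-4: Q_total=4.00, C_total=5.00, V=0.80; Q1=2.40, Q4=1.60; dissipated=2.400
Final charges: Q1=2.40, Q2=6.86, Q3=10.00, Q4=1.60, Q5=5.14

Answer: 6.86 μC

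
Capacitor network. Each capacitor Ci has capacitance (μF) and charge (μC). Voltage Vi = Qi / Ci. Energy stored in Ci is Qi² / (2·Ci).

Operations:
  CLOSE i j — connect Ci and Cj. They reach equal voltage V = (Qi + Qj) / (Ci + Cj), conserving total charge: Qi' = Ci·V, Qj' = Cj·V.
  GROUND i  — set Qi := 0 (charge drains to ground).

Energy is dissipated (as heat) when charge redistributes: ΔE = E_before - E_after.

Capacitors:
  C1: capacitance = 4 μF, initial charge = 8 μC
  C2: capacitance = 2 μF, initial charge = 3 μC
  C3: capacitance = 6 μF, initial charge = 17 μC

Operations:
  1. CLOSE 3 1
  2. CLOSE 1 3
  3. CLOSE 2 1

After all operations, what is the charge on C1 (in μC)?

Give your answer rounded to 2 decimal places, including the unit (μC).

Initial: C1(4μF, Q=8μC, V=2.00V), C2(2μF, Q=3μC, V=1.50V), C3(6μF, Q=17μC, V=2.83V)
Op 1: CLOSE 3-1: Q_total=25.00, C_total=10.00, V=2.50; Q3=15.00, Q1=10.00; dissipated=0.833
Op 2: CLOSE 1-3: Q_total=25.00, C_total=10.00, V=2.50; Q1=10.00, Q3=15.00; dissipated=0.000
Op 3: CLOSE 2-1: Q_total=13.00, C_total=6.00, V=2.17; Q2=4.33, Q1=8.67; dissipated=0.667
Final charges: Q1=8.67, Q2=4.33, Q3=15.00

Answer: 8.67 μC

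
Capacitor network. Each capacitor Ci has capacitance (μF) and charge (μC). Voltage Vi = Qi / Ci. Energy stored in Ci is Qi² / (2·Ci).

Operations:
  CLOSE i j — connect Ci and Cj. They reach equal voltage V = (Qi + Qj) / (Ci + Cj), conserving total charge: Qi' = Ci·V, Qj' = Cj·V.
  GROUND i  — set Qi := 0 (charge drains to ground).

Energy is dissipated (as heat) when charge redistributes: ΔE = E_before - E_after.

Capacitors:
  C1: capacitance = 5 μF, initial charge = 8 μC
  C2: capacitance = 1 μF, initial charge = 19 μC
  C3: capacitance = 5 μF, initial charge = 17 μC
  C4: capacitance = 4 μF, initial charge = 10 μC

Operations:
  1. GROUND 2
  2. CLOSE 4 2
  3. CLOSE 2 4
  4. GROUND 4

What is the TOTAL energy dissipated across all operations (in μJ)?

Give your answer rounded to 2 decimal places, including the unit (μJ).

Initial: C1(5μF, Q=8μC, V=1.60V), C2(1μF, Q=19μC, V=19.00V), C3(5μF, Q=17μC, V=3.40V), C4(4μF, Q=10μC, V=2.50V)
Op 1: GROUND 2: Q2=0; energy lost=180.500
Op 2: CLOSE 4-2: Q_total=10.00, C_total=5.00, V=2.00; Q4=8.00, Q2=2.00; dissipated=2.500
Op 3: CLOSE 2-4: Q_total=10.00, C_total=5.00, V=2.00; Q2=2.00, Q4=8.00; dissipated=0.000
Op 4: GROUND 4: Q4=0; energy lost=8.000
Total dissipated: 191.000 μJ

Answer: 191.00 μJ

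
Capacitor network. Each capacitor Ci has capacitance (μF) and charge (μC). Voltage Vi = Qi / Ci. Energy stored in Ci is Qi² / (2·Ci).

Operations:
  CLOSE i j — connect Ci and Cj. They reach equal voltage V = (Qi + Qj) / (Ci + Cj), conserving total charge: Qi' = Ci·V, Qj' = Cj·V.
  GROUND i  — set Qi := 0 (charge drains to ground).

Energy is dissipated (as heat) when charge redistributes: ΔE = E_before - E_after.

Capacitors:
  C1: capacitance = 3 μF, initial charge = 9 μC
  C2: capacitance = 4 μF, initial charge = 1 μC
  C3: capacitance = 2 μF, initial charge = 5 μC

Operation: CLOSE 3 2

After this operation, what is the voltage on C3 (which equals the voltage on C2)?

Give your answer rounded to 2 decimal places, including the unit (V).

Answer: 1.00 V

Derivation:
Initial: C1(3μF, Q=9μC, V=3.00V), C2(4μF, Q=1μC, V=0.25V), C3(2μF, Q=5μC, V=2.50V)
Op 1: CLOSE 3-2: Q_total=6.00, C_total=6.00, V=1.00; Q3=2.00, Q2=4.00; dissipated=3.375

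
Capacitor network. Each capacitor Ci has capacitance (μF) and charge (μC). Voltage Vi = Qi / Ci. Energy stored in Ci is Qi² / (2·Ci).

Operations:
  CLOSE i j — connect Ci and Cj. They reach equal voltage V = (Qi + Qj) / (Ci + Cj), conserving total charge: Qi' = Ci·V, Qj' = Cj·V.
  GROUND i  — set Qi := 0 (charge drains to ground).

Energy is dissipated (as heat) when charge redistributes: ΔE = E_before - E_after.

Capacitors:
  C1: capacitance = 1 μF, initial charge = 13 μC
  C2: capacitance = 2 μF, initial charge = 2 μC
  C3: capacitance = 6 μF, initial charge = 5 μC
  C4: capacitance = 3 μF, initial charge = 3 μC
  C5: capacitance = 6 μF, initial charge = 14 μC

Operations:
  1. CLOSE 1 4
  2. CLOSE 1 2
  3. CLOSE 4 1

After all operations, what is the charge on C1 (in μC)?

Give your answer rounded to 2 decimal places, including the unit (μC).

Initial: C1(1μF, Q=13μC, V=13.00V), C2(2μF, Q=2μC, V=1.00V), C3(6μF, Q=5μC, V=0.83V), C4(3μF, Q=3μC, V=1.00V), C5(6μF, Q=14μC, V=2.33V)
Op 1: CLOSE 1-4: Q_total=16.00, C_total=4.00, V=4.00; Q1=4.00, Q4=12.00; dissipated=54.000
Op 2: CLOSE 1-2: Q_total=6.00, C_total=3.00, V=2.00; Q1=2.00, Q2=4.00; dissipated=3.000
Op 3: CLOSE 4-1: Q_total=14.00, C_total=4.00, V=3.50; Q4=10.50, Q1=3.50; dissipated=1.500
Final charges: Q1=3.50, Q2=4.00, Q3=5.00, Q4=10.50, Q5=14.00

Answer: 3.50 μC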